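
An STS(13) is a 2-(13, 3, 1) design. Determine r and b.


An STS(v) is a 2-(v, 3, 1) BIBD: block size k = 3, λ = 1.
Replication: r(k − 1) = λ(v − 1) ⇒ r·2 = 13 − 1 = 12 ⇒ r = 6.
Block count: bk = vr ⇒ b·3 = 13·6 = 78 ⇒ b = 26.
(Check via b = v(v − 1)/6 = 13·12/6 = 156/6 = 26.)

r = 6, b = 26.


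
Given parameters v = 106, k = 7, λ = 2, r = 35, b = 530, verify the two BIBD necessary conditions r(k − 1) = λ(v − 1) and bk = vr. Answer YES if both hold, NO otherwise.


Condition (i): r(k − 1) = 35·6 = 210; λ(v − 1) = 2·105 = 210. Match? YES.
Condition (ii): bk = 530·7 = 3710; vr = 106·35 = 3710. Match? YES.
Both conditions hold? YES.

YES


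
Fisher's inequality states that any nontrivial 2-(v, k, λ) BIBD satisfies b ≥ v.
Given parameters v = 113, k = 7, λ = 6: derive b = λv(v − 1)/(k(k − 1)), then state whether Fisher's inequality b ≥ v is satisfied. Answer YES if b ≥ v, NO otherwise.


r = λ(v − 1)/(k − 1) = 6·112/6 = 112.
b = vr/k = 113·112/7 = 1808.
Fisher's inequality: b ≥ v ⇔ 1808 ≥ 113? YES.

YES


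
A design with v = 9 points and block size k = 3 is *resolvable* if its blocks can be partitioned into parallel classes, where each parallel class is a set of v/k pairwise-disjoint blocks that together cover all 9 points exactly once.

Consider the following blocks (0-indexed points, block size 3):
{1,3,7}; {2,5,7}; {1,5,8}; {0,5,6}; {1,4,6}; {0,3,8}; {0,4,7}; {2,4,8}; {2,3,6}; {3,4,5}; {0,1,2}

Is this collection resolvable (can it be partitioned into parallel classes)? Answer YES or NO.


v = 9, block size k = 3, number of blocks = 11.
For resolvability, blocks must partition into parallel classes of size v/k = 3.
Total blocks must therefore be a multiple of 3: 11 = 3·3 + 2 ⇒ not divisible ✗.
Resolvable? NO.

NO


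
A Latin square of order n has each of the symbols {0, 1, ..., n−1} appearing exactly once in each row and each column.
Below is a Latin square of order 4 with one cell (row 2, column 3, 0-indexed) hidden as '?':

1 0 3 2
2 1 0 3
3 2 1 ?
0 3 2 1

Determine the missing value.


Row 2 contains symbols [1, 2, 3] — missing [0].
Column 3 contains symbols [1, 2, 3] — missing [0].
The missing symbol must appear in both missing sets; intersection = [0].
Therefore the hidden value is 0.

Missing value = 0.


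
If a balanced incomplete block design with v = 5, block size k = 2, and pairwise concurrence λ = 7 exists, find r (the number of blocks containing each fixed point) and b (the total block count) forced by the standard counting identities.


Any 2-(v, k, λ) BIBD satisfies two necessary conditions:
  (i)  Each point sits in r blocks, and counting incidences through any fixed point gives r(k − 1) = λ(v − 1), so r = λ(v − 1)/(k − 1).
  (ii) Total incidences bk = vr, so b = vr/k.
Step 1: r = λ(v − 1)/(k − 1) = 7·(5 − 1)/(2 − 1) = 7·4/1 = 28/1 = 28.
Step 2: b = vr/k = 5·28/2 = 140/2 = 70.
Check integrality: r = 28 ∈ Z ✓, b = 70 ∈ Z ✓.
(These identities are necessary conditions: they determine r and b for any design with these parameters, but do not by themselves prove that one exists.)

r = 28, b = 70.


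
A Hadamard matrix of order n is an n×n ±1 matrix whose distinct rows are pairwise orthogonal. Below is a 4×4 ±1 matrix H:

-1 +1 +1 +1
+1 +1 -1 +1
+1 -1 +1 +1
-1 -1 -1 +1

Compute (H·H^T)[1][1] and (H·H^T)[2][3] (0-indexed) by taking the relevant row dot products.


Row 1 of H: [1, 1, -1, 1].
Row 2 of H: [1, -1, 1, 1].
Row 3 of H: [-1, -1, -1, 1].
(H·H^T)[1][1] = Σ_j H[1][j]·H[1][j] = (1)² + (1)² + (-1)² + (1)² = 1 + 1 + 1 + 1 = 4.
(H·H^T)[2][3] = Σ_j H[2][j]·H[3][j] = (1)·(-1) + (-1)·(-1) + (1)·(-1) + (1)·(1) = -1 + 1 + -1 + 1 = 0.
So rows 2 and 3 are orthogonal; the diagonal entry equals n = 4.

(1,1) entry = 4; (2,3) entry = 0.


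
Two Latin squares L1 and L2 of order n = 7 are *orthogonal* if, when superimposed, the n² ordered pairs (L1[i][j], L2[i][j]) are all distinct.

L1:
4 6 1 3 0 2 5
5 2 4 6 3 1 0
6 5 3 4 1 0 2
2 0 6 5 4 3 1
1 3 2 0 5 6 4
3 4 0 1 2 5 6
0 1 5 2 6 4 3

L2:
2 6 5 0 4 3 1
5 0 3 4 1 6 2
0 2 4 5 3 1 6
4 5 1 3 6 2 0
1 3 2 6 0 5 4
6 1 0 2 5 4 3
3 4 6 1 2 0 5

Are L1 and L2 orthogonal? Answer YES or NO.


Form the n² = 49 superimposed pairs (L1[i][j], L2[i][j]), row by row (rows and columns indexed from 0):
row 0: (4,2) (6,6) (1,5) (3,0) (0,4) (2,3) (5,1)
row 1: (5,5) (2,0) (4,3) (6,4) (3,1) (1,6) (0,2)
row 2: (6,0) (5,2) (3,4) (4,5) (1,3) (0,1) (2,6)
row 3: (2,4) (0,5) (6,1) (5,3) (4,6) (3,2) (1,0)
row 4: (1,1) (3,3) (2,2) (0,6) (5,0) (6,5) (4,4)
row 5: (3,6) (4,1) (0,0) (1,2) (2,5) (5,4) (6,3)
row 6: (0,3) (1,4) (5,6) (2,1) (6,2) (4,0) (3,5)
Orthogonality requires all 49 pairs distinct.
Check by first coordinate: for each symbol s of L1, list the L2 entries in the n cells where L1 = s; they must all differ.
  L1 = 0: L2 entries (in reading order) 4, 2, 1, 5, 6, 0, 3 — all 7 distinct ✓
  L1 = 1: L2 entries (in reading order) 5, 6, 3, 0, 1, 2, 4 — all 7 distinct ✓
  L1 = 2: L2 entries (in reading order) 3, 0, 6, 4, 2, 5, 1 — all 7 distinct ✓
  L1 = 3: L2 entries (in reading order) 0, 1, 4, 2, 3, 6, 5 — all 7 distinct ✓
  L1 = 4: L2 entries (in reading order) 2, 3, 5, 6, 4, 1, 0 — all 7 distinct ✓
  L1 = 5: L2 entries (in reading order) 1, 5, 2, 3, 0, 4, 6 — all 7 distinct ✓
  L1 = 6: L2 entries (in reading order) 6, 4, 0, 1, 5, 3, 2 — all 7 distinct ✓
Every symbol of L1 meets every symbol of L2 exactly once, so all 49 pairs are distinct (49 of 49).
Conclusion: YES.

YES


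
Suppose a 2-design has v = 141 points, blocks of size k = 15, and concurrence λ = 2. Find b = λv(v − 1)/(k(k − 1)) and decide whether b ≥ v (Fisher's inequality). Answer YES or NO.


b = λv(v − 1)/(k(k − 1)) = 2·141·140/(15·14) = 39480/210 = 188.
Compare with v = 141: b ≥ v, so Fisher's inequality holds.

YES


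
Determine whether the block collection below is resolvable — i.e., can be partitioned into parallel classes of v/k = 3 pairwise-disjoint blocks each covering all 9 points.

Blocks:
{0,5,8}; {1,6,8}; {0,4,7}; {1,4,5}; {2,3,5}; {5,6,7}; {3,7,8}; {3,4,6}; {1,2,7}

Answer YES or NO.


v = 9, block size k = 3, number of blocks = 9.
For resolvability, blocks must partition into parallel classes of size v/k = 3.
Total blocks must therefore be a multiple of 3: 9 = 3·3 + 0 ⇒ divisible ✓.
Consider block {1,4,5}. The only other block(s) in the collection disjoint from it are {3,7,8} — just 1 block(s). Any parallel class containing {1,4,5} would need 2 other blocks each disjoint from it, so no parallel class of size 3 can contain {1,4,5}.
Since every block must belong to some parallel class in a resolution, the collection cannot be partitioned into parallel classes.
Resolvable? NO.

NO


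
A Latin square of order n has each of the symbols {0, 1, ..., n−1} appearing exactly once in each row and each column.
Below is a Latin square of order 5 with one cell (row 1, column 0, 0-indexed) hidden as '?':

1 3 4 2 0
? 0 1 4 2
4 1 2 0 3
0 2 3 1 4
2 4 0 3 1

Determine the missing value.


Row 1 contains symbols [0, 1, 2, 4] — missing [3].
Column 0 contains symbols [0, 1, 2, 4] — missing [3].
The missing symbol must appear in both missing sets; intersection = [3].
Therefore the hidden value is 3.

Missing value = 3.


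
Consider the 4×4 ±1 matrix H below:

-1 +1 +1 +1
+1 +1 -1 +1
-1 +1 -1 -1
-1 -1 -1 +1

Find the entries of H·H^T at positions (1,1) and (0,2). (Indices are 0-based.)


Row 0 of H: [-1, 1, 1, 1].
Row 1 of H: [1, 1, -1, 1].
Row 2 of H: [-1, 1, -1, -1].
(H·H^T)[1][1] = Σ_j H[1][j]·H[1][j] = (1)² + (1)² + (-1)² + (1)² = 1 + 1 + 1 + 1 = 4.
(H·H^T)[0][2] = Σ_j H[0][j]·H[2][j] = (-1)·(-1) + (1)·(1) + (1)·(-1) + (1)·(-1) = 1 + 1 + -1 + -1 = 0.
So rows 0 and 2 are orthogonal; the diagonal entry equals n = 4.

(1,1) entry = 4; (0,2) entry = 0.


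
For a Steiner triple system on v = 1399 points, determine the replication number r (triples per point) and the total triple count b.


An STS(v) is a 2-(v, 3, 1) BIBD: block size k = 3, λ = 1.
Replication: r(k − 1) = λ(v − 1) ⇒ r·2 = 1399 − 1 = 1398 ⇒ r = 699.
Block count: b = v(v − 1)/6 = 1399·1398/6 = 1955802/6 = 325967.
(Check via bk = vr: 325967·3 = 977901 = 1399·699 = 977901 ✓.)

r = 699, b = 325967.


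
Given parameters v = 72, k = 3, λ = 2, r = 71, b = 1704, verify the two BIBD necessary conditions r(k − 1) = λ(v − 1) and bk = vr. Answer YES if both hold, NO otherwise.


Condition (i): r(k − 1) = 71·2 = 142; λ(v − 1) = 2·71 = 142. Match? YES.
Condition (ii): bk = 1704·3 = 5112; vr = 72·71 = 5112. Match? YES.
Both conditions hold? YES.

YES


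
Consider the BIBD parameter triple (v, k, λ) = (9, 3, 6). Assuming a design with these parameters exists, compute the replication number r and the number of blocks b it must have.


Any 2-(v, k, λ) BIBD satisfies two necessary conditions:
  (i)  Each point sits in r blocks, and counting incidences through any fixed point gives r(k − 1) = λ(v − 1), so r = λ(v − 1)/(k − 1).
  (ii) Total incidences bk = vr, so b = vr/k.
Step 1: r = λ(v − 1)/(k − 1) = 6·(9 − 1)/(3 − 1) = 6·8/2 = 48/2 = 24.
Step 2: b = vr/k = 9·24/3 = 216/3 = 72.
Check integrality: r = 24 ∈ Z ✓, b = 72 ∈ Z ✓.
(These identities are necessary conditions: they determine r and b for any design with these parameters, but do not by themselves prove that one exists.)

r = 24, b = 72.


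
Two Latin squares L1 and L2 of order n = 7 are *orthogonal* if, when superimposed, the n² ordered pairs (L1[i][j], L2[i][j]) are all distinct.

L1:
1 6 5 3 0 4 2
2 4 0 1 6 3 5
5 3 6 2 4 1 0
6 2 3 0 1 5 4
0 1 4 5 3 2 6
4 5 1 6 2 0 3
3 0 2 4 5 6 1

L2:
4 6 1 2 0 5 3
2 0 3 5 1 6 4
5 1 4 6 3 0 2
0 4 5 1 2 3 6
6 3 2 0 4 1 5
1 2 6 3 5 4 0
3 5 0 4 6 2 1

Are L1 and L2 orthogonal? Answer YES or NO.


Form the n² = 49 superimposed pairs (L1[i][j], L2[i][j]), row by row (rows and columns indexed from 0):
row 0: (1,4) (6,6) (5,1) (3,2) (0,0) (4,5) (2,3)
row 1: (2,2) (4,0) (0,3) (1,5) (6,1) (3,6) (5,4)
row 2: (5,5) (3,1) (6,4) (2,6) (4,3) (1,0) (0,2)
row 3: (6,0) (2,4) (3,5) (0,1) (1,2) (5,3) (4,6)
row 4: (0,6) (1,3) (4,2) (5,0) (3,4) (2,1) (6,5)
row 5: (4,1) (5,2) (1,6) (6,3) (2,5) (0,4) (3,0)
row 6: (3,3) (0,5) (2,0) (4,4) (5,6) (6,2) (1,1)
Orthogonality requires all 49 pairs distinct.
Check by first coordinate: for each symbol s of L1, list the L2 entries in the n cells where L1 = s; they must all differ.
  L1 = 0: L2 entries (in reading order) 0, 3, 2, 1, 6, 4, 5 — all 7 distinct ✓
  L1 = 1: L2 entries (in reading order) 4, 5, 0, 2, 3, 6, 1 — all 7 distinct ✓
  L1 = 2: L2 entries (in reading order) 3, 2, 6, 4, 1, 5, 0 — all 7 distinct ✓
  L1 = 3: L2 entries (in reading order) 2, 6, 1, 5, 4, 0, 3 — all 7 distinct ✓
  L1 = 4: L2 entries (in reading order) 5, 0, 3, 6, 2, 1, 4 — all 7 distinct ✓
  L1 = 5: L2 entries (in reading order) 1, 4, 5, 3, 0, 2, 6 — all 7 distinct ✓
  L1 = 6: L2 entries (in reading order) 6, 1, 4, 0, 5, 3, 2 — all 7 distinct ✓
Every symbol of L1 meets every symbol of L2 exactly once, so all 49 pairs are distinct (49 of 49).
Conclusion: YES.

YES


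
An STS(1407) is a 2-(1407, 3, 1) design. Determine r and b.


An STS(v) is a 2-(v, 3, 1) BIBD: block size k = 3, λ = 1.
Replication: r(k − 1) = λ(v − 1) ⇒ r·2 = 1407 − 1 = 1406 ⇒ r = 703.
Block count: bk = vr ⇒ b·3 = 1407·703 = 989121 ⇒ b = 329707.

r = 703, b = 329707.


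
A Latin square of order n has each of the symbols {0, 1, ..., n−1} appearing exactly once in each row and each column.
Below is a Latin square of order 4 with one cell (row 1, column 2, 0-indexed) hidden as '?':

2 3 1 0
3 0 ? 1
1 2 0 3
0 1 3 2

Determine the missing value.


Row 1 contains symbols [0, 1, 3] — missing [2].
Column 2 contains symbols [0, 1, 3] — missing [2].
The missing symbol must appear in both missing sets; intersection = [2].
Therefore the hidden value is 2.

Missing value = 2.


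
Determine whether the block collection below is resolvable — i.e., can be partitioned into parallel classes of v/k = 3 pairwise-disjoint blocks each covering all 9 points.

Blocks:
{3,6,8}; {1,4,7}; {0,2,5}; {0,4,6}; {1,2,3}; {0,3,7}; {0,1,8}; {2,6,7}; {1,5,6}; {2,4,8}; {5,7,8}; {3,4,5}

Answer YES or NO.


v = 9, block size k = 3, number of blocks = 12.
For resolvability, blocks must partition into parallel classes of size v/k = 3.
Total blocks must therefore be a multiple of 3: 12 = 3·4 + 0 ⇒ divisible ✓.
Greedy packing gives 4 candidate class(es). Each should be a full parallel class (size 3, covers all 9 points).
  Class 1 (3 blocks): {3,6,8}; {1,4,7}; {0,2,5}. Points covered: [0, 1, 2, 3, 4, 5, 6, 7, 8].
  Class 2 (3 blocks): {0,4,6}; {1,2,3}; {5,7,8}. Points covered: [0, 1, 2, 3, 4, 5, 6, 7, 8].
  Class 3 (3 blocks): {0,3,7}; {1,5,6}; {2,4,8}. Points covered: [0, 1, 2, 3, 4, 5, 6, 7, 8].
  Class 4 (3 blocks): {0,1,8}; {2,6,7}; {3,4,5}. Points covered: [0, 1, 2, 3, 4, 5, 6, 7, 8].
All classes full (size 3)? YES. All classes cover every point? YES.
Resolvable? YES.

YES


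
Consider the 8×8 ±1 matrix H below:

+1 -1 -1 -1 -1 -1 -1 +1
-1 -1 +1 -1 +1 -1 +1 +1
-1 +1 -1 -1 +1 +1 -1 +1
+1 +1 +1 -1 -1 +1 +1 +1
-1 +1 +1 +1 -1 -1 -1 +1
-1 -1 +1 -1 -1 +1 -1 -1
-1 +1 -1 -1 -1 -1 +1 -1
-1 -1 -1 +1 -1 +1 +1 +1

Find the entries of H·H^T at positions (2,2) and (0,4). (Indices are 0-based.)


Row 0 of H: [1, -1, -1, -1, -1, -1, -1, 1].
Row 2 of H: [-1, 1, -1, -1, 1, 1, -1, 1].
Row 4 of H: [-1, 1, 1, 1, -1, -1, -1, 1].
(H·H^T)[2][2] = Σ_j H[2][j]·H[2][j] = (-1)² + (1)² + (-1)² + (-1)² + (1)² + (1)² + (-1)² + (1)² = 1 + 1 + 1 + 1 + 1 + 1 + 1 + 1 = 8.
(H·H^T)[0][4] = Σ_j H[0][j]·H[4][j] = (1)·(-1) + (-1)·(1) + (-1)·(1) + (-1)·(1) + (-1)·(-1) + (-1)·(-1) + (-1)·(-1) + (1)·(1) = -1 + -1 + -1 + -1 + 1 + 1 + 1 + 1 = 0.
So rows 0 and 4 are orthogonal; the diagonal entry equals n = 8.

(2,2) entry = 8; (0,4) entry = 0.


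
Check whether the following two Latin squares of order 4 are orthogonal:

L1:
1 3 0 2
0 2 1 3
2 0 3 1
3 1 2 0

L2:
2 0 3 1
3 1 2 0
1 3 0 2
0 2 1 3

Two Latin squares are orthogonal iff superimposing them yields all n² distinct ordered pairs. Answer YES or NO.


Form the n² = 16 superimposed pairs (L1[i][j], L2[i][j]), row by row (rows and columns indexed from 0):
row 0: (1,2) (3,0) (0,3) (2,1)
row 1: (0,3) (2,1) (1,2) (3,0)
row 2: (2,1) (0,3) (3,0) (1,2)
row 3: (3,0) (1,2) (2,1) (0,3)
Orthogonality requires all 16 pairs distinct.
But the pair (0,3) repeats: cell (0,2) has L1 = 0, L2 = 3, and cell (1,0) has L1 = 0, L2 = 3.
A repeated pair means some other pair never occurs (only 4 distinct pairs out of 16), so the squares are not orthogonal.
Conclusion: NO.

NO


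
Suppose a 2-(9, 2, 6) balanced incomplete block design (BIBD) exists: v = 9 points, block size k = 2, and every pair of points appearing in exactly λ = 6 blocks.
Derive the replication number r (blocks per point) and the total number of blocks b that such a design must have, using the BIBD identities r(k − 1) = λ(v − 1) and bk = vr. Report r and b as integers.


Any 2-(v, k, λ) BIBD satisfies two necessary conditions:
  (i)  Each point sits in r blocks, and counting incidences through any fixed point gives r(k − 1) = λ(v − 1), so r = λ(v − 1)/(k − 1).
  (ii) Total incidences bk = vr, so b = vr/k.
Step 1: r = λ(v − 1)/(k − 1) = 6·(9 − 1)/(2 − 1) = 6·8/1 = 48/1 = 48.
Step 2: b = vr/k = 9·48/2 = 432/2 = 216.
Check integrality: r = 48 ∈ Z ✓, b = 216 ∈ Z ✓.
(These identities are necessary conditions: they determine r and b for any design with these parameters, but do not by themselves prove that one exists.)

r = 48, b = 216.


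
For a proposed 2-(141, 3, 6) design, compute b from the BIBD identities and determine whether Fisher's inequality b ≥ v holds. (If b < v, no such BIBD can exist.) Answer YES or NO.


r = λ(v − 1)/(k − 1) = 6·140/2 = 420.
b = vr/k = 141·420/3 = 19740.
Fisher's inequality: b ≥ v ⇔ 19740 ≥ 141? YES.

YES


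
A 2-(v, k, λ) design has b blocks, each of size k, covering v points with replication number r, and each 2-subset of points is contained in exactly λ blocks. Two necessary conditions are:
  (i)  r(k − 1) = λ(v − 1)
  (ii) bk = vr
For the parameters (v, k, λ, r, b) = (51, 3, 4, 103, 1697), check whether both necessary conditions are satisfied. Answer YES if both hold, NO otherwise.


Condition (i): r(k − 1) = 103·2 = 206; λ(v − 1) = 4·50 = 200. Match? NO.
Condition (ii): bk = 1697·3 = 5091; vr = 51·103 = 5253. Match? NO.
Both conditions hold? NO.

NO


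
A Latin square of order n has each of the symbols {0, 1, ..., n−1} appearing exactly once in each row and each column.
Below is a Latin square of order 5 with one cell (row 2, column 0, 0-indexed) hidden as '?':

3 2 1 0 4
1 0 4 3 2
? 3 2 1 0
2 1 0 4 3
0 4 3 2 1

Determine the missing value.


Row 2 contains symbols [0, 1, 2, 3] — missing [4].
Column 0 contains symbols [0, 1, 2, 3] — missing [4].
The missing symbol must appear in both missing sets; intersection = [4].
Therefore the hidden value is 4.

Missing value = 4.


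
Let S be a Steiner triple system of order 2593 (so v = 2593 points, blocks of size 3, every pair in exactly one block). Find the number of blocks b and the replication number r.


An STS(v) is a 2-(v, 3, 1) BIBD: block size k = 3, λ = 1.
Replication: r(k − 1) = λ(v − 1) ⇒ r·2 = 2593 − 1 = 2592 ⇒ r = 1296.
Block count: bk = vr ⇒ b·3 = 2593·1296 = 3360528 ⇒ b = 1120176.

r = 1296, b = 1120176.


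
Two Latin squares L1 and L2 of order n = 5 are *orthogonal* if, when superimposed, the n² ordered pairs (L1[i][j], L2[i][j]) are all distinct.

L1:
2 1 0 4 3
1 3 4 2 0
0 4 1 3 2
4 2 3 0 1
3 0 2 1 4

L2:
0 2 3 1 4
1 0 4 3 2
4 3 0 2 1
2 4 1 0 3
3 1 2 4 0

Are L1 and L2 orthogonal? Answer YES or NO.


Form the n² = 25 superimposed pairs (L1[i][j], L2[i][j]), row by row (rows and columns indexed from 0):
row 0: (2,0) (1,2) (0,3) (4,1) (3,4)
row 1: (1,1) (3,0) (4,4) (2,3) (0,2)
row 2: (0,4) (4,3) (1,0) (3,2) (2,1)
row 3: (4,2) (2,4) (3,1) (0,0) (1,3)
row 4: (3,3) (0,1) (2,2) (1,4) (4,0)
Orthogonality requires all 25 pairs distinct.
Check by first coordinate: for each symbol s of L1, list the L2 entries in the n cells where L1 = s; they must all differ.
  L1 = 0: L2 entries (in reading order) 3, 2, 4, 0, 1 — all 5 distinct ✓
  L1 = 1: L2 entries (in reading order) 2, 1, 0, 3, 4 — all 5 distinct ✓
  L1 = 2: L2 entries (in reading order) 0, 3, 1, 4, 2 — all 5 distinct ✓
  L1 = 3: L2 entries (in reading order) 4, 0, 2, 1, 3 — all 5 distinct ✓
  L1 = 4: L2 entries (in reading order) 1, 4, 3, 2, 0 — all 5 distinct ✓
Every symbol of L1 meets every symbol of L2 exactly once, so all 25 pairs are distinct (25 of 25).
Conclusion: YES.

YES


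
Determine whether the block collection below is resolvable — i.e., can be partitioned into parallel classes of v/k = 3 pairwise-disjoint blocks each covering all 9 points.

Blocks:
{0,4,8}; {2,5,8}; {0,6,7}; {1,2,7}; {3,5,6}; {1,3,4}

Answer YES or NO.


v = 9, block size k = 3, number of blocks = 6.
For resolvability, blocks must partition into parallel classes of size v/k = 3.
Total blocks must therefore be a multiple of 3: 6 = 3·2 + 0 ⇒ divisible ✓.
Greedy packing gives 2 candidate class(es). Each should be a full parallel class (size 3, covers all 9 points).
  Class 1 (3 blocks): {0,4,8}; {1,2,7}; {3,5,6}. Points covered: [0, 1, 2, 3, 4, 5, 6, 7, 8].
  Class 2 (3 blocks): {2,5,8}; {0,6,7}; {1,3,4}. Points covered: [0, 1, 2, 3, 4, 5, 6, 7, 8].
All classes full (size 3)? YES. All classes cover every point? YES.
Resolvable? YES.

YES


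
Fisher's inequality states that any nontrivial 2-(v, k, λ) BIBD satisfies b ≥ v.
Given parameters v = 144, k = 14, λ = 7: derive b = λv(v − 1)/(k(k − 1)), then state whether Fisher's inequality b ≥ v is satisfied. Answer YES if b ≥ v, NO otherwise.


r = λ(v − 1)/(k − 1) = 7·143/13 = 77.
b = vr/k = 144·77/14 = 792.
Fisher's inequality: b ≥ v ⇔ 792 ≥ 144? YES.

YES


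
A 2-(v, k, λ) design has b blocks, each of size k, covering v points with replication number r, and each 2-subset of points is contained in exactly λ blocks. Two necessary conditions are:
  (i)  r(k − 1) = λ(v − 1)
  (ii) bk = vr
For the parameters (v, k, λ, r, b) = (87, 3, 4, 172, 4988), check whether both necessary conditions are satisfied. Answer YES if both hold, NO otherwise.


Condition (i): r(k − 1) = 172·2 = 344; λ(v − 1) = 4·86 = 344. Match? YES.
Condition (ii): bk = 4988·3 = 14964; vr = 87·172 = 14964. Match? YES.
Both conditions hold? YES.

YES


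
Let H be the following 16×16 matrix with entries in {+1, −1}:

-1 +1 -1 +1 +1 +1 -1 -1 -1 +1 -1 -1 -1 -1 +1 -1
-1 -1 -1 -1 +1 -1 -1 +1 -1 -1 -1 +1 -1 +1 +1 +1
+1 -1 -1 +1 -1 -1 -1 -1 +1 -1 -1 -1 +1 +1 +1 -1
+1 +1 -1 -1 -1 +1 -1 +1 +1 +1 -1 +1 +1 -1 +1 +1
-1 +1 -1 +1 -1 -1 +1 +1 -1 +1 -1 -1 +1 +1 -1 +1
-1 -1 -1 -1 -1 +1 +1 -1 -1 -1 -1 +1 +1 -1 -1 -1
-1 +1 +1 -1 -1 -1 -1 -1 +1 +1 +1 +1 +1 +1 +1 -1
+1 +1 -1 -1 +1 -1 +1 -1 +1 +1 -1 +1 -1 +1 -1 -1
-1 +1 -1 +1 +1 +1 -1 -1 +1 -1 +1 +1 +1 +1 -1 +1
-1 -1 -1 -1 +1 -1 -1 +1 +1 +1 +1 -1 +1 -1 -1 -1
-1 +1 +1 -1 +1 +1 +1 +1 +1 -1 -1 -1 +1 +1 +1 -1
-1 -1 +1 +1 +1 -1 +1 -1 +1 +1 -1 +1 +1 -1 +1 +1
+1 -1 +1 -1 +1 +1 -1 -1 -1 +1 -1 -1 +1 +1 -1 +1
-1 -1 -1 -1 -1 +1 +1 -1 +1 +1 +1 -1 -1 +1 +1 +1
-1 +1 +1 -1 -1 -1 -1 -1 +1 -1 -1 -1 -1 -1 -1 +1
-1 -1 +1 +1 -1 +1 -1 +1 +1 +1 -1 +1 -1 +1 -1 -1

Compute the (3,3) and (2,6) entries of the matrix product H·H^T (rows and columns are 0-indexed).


Row 2 of H: [1, -1, -1, 1, -1, -1, -1, -1, 1, -1, -1, -1, 1, 1, 1, -1].
Row 3 of H: [1, 1, -1, -1, -1, 1, -1, 1, 1, 1, -1, 1, 1, -1, 1, 1].
Row 6 of H: [-1, 1, 1, -1, -1, -1, -1, -1, 1, 1, 1, 1, 1, 1, 1, -1].
(H·H^T)[3][3] = Σ_j H[3][j]·H[3][j] = (1)² + (1)² + (-1)² + (-1)² + (-1)² + (1)² + (-1)² + (1)² + (1)² + (1)² + (-1)² + (1)² + (1)² + (-1)² + (1)² + (1)² = 1 + 1 + 1 + 1 + 1 + 1 + 1 + 1 + 1 + 1 + 1 + 1 + 1 + 1 + 1 + 1 = 16.
(H·H^T)[2][6] = Σ_j H[2][j]·H[6][j] = (1)·(-1) + (-1)·(1) + (-1)·(1) + (1)·(-1) + (-1)·(-1) + (-1)·(-1) + (-1)·(-1) + (-1)·(-1) + (1)·(1) + (-1)·(1) + (-1)·(1) + (-1)·(1) + (1)·(1) + (1)·(1) + (1)·(1) + (-1)·(-1) = -1 + -1 + -1 + -1 + 1 + 1 + 1 + 1 + 1 + -1 + -1 + -1 + 1 + 1 + 1 + 1 = 2.
Rows 2 and 6 are not orthogonal (dot product = 2 ≠ 0), so H is not a Hadamard matrix.

(3,3) entry = 16; (2,6) entry = 2.


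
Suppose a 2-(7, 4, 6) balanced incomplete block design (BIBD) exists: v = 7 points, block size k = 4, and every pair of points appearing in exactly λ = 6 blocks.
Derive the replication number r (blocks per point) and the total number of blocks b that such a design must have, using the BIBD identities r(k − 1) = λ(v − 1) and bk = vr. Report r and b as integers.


Any 2-(v, k, λ) BIBD satisfies two necessary conditions:
  (i)  Each point sits in r blocks, and counting incidences through any fixed point gives r(k − 1) = λ(v − 1), so r = λ(v − 1)/(k − 1).
  (ii) Total incidences bk = vr, so b = vr/k.
Step 1: r = λ(v − 1)/(k − 1) = 6·(7 − 1)/(4 − 1) = 6·6/3 = 36/3 = 12.
Step 2: b = vr/k = 7·12/4 = 84/4 = 21.
Check integrality: r = 12 ∈ Z ✓, b = 21 ∈ Z ✓.
(These identities are necessary conditions: they determine r and b for any design with these parameters, but do not by themselves prove that one exists.)

r = 12, b = 21.


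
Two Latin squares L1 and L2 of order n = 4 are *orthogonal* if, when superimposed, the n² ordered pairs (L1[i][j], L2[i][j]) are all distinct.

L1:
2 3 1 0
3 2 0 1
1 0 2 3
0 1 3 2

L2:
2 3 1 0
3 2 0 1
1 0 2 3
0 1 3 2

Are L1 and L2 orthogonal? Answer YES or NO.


Form the n² = 16 superimposed pairs (L1[i][j], L2[i][j]), row by row (rows and columns indexed from 0):
row 0: (2,2) (3,3) (1,1) (0,0)
row 1: (3,3) (2,2) (0,0) (1,1)
row 2: (1,1) (0,0) (2,2) (3,3)
row 3: (0,0) (1,1) (3,3) (2,2)
Orthogonality requires all 16 pairs distinct.
But the pair (3,3) repeats: cell (0,1) has L1 = 3, L2 = 3, and cell (1,0) has L1 = 3, L2 = 3.
A repeated pair means some other pair never occurs (only 4 distinct pairs out of 16), so the squares are not orthogonal.
Conclusion: NO.

NO


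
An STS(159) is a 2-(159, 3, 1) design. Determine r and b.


An STS(v) is a 2-(v, 3, 1) BIBD: block size k = 3, λ = 1.
Replication: r(k − 1) = λ(v − 1) ⇒ r·2 = 159 − 1 = 158 ⇒ r = 79.
Block count: bk = vr ⇒ b·3 = 159·79 = 12561 ⇒ b = 4187.

r = 79, b = 4187.


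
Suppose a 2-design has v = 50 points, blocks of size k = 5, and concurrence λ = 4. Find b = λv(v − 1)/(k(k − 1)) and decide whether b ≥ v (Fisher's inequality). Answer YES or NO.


b = λv(v − 1)/(k(k − 1)) = 4·50·49/(5·4) = 9800/20 = 490.
Compare with v = 50: b ≥ v, so Fisher's inequality holds.

YES


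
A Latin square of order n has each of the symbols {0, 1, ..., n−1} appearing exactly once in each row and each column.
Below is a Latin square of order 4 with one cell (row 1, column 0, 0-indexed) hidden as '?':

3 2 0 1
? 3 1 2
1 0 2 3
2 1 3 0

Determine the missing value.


Row 1 contains symbols [1, 2, 3] — missing [0].
Column 0 contains symbols [1, 2, 3] — missing [0].
The missing symbol must appear in both missing sets; intersection = [0].
Therefore the hidden value is 0.

Missing value = 0.


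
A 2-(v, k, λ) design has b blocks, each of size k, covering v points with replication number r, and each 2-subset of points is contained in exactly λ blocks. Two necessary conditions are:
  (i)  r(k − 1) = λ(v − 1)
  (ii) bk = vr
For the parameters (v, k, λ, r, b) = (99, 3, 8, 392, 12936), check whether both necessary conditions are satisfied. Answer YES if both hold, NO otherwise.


Condition (i): r(k − 1) = 392·2 = 784; λ(v − 1) = 8·98 = 784. Match? YES.
Condition (ii): bk = 12936·3 = 38808; vr = 99·392 = 38808. Match? YES.
Both conditions hold? YES.

YES


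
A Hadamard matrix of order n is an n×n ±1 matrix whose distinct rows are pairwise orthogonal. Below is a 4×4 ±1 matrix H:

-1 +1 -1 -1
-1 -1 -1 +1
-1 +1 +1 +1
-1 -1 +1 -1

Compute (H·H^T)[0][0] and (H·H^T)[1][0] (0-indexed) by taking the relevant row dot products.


Row 0 of H: [-1, 1, -1, -1].
Row 1 of H: [-1, -1, -1, 1].
(H·H^T)[0][0] = Σ_j H[0][j]·H[0][j] = (-1)² + (1)² + (-1)² + (-1)² = 1 + 1 + 1 + 1 = 4.
(H·H^T)[1][0] = Σ_j H[1][j]·H[0][j] = (-1)·(-1) + (-1)·(1) + (-1)·(-1) + (1)·(-1) = 1 + -1 + 1 + -1 = 0.
So rows 1 and 0 are orthogonal; the diagonal entry equals n = 4.

(0,0) entry = 4; (1,0) entry = 0.


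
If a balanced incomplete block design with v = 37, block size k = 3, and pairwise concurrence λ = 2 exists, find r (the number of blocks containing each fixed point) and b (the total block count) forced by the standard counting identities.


Any 2-(v, k, λ) BIBD satisfies two necessary conditions:
  (i)  Each point sits in r blocks, and counting incidences through any fixed point gives r(k − 1) = λ(v − 1), so r = λ(v − 1)/(k − 1).
  (ii) Total incidences bk = vr, so b = vr/k.
Step 1: r = λ(v − 1)/(k − 1) = 2·(37 − 1)/(3 − 1) = 2·36/2 = 72/2 = 36.
Step 2: b = vr/k = 37·36/3 = 1332/3 = 444.
Check integrality: r = 36 ∈ Z ✓, b = 444 ∈ Z ✓.
(These identities are necessary conditions: they determine r and b for any design with these parameters, but do not by themselves prove that one exists.)

r = 36, b = 444.


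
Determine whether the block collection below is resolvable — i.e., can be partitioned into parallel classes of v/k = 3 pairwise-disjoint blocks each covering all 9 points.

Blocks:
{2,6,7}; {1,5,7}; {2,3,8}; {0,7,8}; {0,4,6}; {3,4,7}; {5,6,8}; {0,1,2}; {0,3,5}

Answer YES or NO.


v = 9, block size k = 3, number of blocks = 9.
For resolvability, blocks must partition into parallel classes of size v/k = 3.
Total blocks must therefore be a multiple of 3: 9 = 3·3 + 0 ⇒ divisible ✓.
Consider block {2,6,7}. The only other block(s) in the collection disjoint from it are {0,3,5} — just 1 block(s). Any parallel class containing {2,6,7} would need 2 other blocks each disjoint from it, so no parallel class of size 3 can contain {2,6,7}.
Since every block must belong to some parallel class in a resolution, the collection cannot be partitioned into parallel classes.
Resolvable? NO.

NO


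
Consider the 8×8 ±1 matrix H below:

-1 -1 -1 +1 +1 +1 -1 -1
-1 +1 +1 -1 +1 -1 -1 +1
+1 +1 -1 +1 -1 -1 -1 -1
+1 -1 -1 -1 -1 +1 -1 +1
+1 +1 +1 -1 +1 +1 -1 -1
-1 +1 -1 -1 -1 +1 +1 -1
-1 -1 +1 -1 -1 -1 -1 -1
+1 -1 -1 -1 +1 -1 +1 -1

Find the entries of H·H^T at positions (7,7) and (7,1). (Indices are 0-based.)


Row 1 of H: [-1, 1, 1, -1, 1, -1, -1, 1].
Row 7 of H: [1, -1, -1, -1, 1, -1, 1, -1].
(H·H^T)[7][7] = Σ_j H[7][j]·H[7][j] = (1)² + (-1)² + (-1)² + (-1)² + (1)² + (-1)² + (1)² + (-1)² = 1 + 1 + 1 + 1 + 1 + 1 + 1 + 1 = 8.
(H·H^T)[7][1] = Σ_j H[7][j]·H[1][j] = (1)·(-1) + (-1)·(1) + (-1)·(1) + (-1)·(-1) + (1)·(1) + (-1)·(-1) + (1)·(-1) + (-1)·(1) = -1 + -1 + -1 + 1 + 1 + 1 + -1 + -1 = -2.
Rows 7 and 1 are not orthogonal (dot product = -2 ≠ 0), so H is not a Hadamard matrix.

(7,7) entry = 8; (7,1) entry = -2.


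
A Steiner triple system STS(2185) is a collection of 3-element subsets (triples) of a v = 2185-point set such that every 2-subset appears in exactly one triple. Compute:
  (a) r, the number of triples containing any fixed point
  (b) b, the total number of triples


An STS(v) is a 2-(v, 3, 1) BIBD: block size k = 3, λ = 1.
Replication: r(k − 1) = λ(v − 1) ⇒ r·2 = 2185 − 1 = 2184 ⇒ r = 1092.
Block count: bk = vr ⇒ b·3 = 2185·1092 = 2386020 ⇒ b = 795340.

r = 1092, b = 795340.


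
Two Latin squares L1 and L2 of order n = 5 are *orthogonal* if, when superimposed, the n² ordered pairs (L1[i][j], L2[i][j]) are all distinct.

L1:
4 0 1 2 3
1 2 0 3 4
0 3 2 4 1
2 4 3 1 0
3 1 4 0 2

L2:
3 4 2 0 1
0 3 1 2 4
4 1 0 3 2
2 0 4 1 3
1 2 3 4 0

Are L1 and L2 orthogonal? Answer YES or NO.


Form the n² = 25 superimposed pairs (L1[i][j], L2[i][j]), row by row (rows and columns indexed from 0):
row 0: (4,3) (0,4) (1,2) (2,0) (3,1)
row 1: (1,0) (2,3) (0,1) (3,2) (4,4)
row 2: (0,4) (3,1) (2,0) (4,3) (1,2)
row 3: (2,2) (4,0) (3,4) (1,1) (0,3)
row 4: (3,1) (1,2) (4,3) (0,4) (2,0)
Orthogonality requires all 25 pairs distinct.
But the pair (0,4) repeats: cell (0,1) has L1 = 0, L2 = 4, and cell (2,0) has L1 = 0, L2 = 4.
A repeated pair means some other pair never occurs (only 15 distinct pairs out of 25), so the squares are not orthogonal.
Conclusion: NO.

NO


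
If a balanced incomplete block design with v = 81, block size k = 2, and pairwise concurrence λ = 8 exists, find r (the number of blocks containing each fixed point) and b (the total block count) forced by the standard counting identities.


Any 2-(v, k, λ) BIBD satisfies two necessary conditions:
  (i)  Each point sits in r blocks, and counting incidences through any fixed point gives r(k − 1) = λ(v − 1), so r = λ(v − 1)/(k − 1).
  (ii) Total incidences bk = vr, so b = vr/k.
Step 1: r = λ(v − 1)/(k − 1) = 8·(81 − 1)/(2 − 1) = 8·80/1 = 640/1 = 640.
Step 2: b = vr/k = 81·640/2 = 51840/2 = 25920.
Check integrality: r = 640 ∈ Z ✓, b = 25920 ∈ Z ✓.
(These identities are necessary conditions: they determine r and b for any design with these parameters, but do not by themselves prove that one exists.)

r = 640, b = 25920.


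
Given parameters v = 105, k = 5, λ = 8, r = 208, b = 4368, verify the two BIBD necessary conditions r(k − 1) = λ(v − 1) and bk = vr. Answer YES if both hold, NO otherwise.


Condition (i): r(k − 1) = 208·4 = 832; λ(v − 1) = 8·104 = 832. Match? YES.
Condition (ii): bk = 4368·5 = 21840; vr = 105·208 = 21840. Match? YES.
Both conditions hold? YES.

YES


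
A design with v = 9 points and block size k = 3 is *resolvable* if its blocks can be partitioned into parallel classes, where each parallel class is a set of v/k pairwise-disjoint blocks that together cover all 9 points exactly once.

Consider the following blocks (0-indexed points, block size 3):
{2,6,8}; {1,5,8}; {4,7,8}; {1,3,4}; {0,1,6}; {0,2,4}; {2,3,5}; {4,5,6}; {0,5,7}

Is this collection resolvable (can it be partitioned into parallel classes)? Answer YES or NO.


v = 9, block size k = 3, number of blocks = 9.
For resolvability, blocks must partition into parallel classes of size v/k = 3.
Total blocks must therefore be a multiple of 3: 9 = 3·3 + 0 ⇒ divisible ✓.
Consider block {1,5,8}. The only other block(s) in the collection disjoint from it are {0,2,4} — just 1 block(s). Any parallel class containing {1,5,8} would need 2 other blocks each disjoint from it, so no parallel class of size 3 can contain {1,5,8}.
Since every block must belong to some parallel class in a resolution, the collection cannot be partitioned into parallel classes.
Resolvable? NO.

NO


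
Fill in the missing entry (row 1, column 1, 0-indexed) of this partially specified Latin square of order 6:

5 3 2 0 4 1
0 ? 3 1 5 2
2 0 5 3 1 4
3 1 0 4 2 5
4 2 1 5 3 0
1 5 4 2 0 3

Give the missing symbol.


Row 1 contains symbols [0, 1, 2, 3, 5] — missing [4].
Column 1 contains symbols [0, 1, 2, 3, 5] — missing [4].
The missing symbol must appear in both missing sets; intersection = [4].
Therefore the hidden value is 4.

Missing value = 4.


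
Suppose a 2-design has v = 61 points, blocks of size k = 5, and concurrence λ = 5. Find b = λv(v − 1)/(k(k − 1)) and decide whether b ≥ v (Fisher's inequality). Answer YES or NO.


r = λ(v − 1)/(k − 1) = 5·60/4 = 75.
b = vr/k = 61·75/5 = 915.
Fisher's inequality: b ≥ v ⇔ 915 ≥ 61? YES.

YES


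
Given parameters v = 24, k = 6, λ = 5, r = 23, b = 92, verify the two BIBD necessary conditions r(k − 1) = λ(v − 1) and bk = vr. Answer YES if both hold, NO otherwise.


Condition (i): r(k − 1) = 23·5 = 115; λ(v − 1) = 5·23 = 115. Match? YES.
Condition (ii): bk = 92·6 = 552; vr = 24·23 = 552. Match? YES.
Both conditions hold? YES.

YES


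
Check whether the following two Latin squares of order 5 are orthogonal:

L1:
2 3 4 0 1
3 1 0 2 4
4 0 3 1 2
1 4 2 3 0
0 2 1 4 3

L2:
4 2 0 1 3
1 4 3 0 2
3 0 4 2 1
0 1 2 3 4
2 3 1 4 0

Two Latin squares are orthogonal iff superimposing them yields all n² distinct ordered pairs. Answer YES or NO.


Form the n² = 25 superimposed pairs (L1[i][j], L2[i][j]), row by row (rows and columns indexed from 0):
row 0: (2,4) (3,2) (4,0) (0,1) (1,3)
row 1: (3,1) (1,4) (0,3) (2,0) (4,2)
row 2: (4,3) (0,0) (3,4) (1,2) (2,1)
row 3: (1,0) (4,1) (2,2) (3,3) (0,4)
row 4: (0,2) (2,3) (1,1) (4,4) (3,0)
Orthogonality requires all 25 pairs distinct.
Check by first coordinate: for each symbol s of L1, list the L2 entries in the n cells where L1 = s; they must all differ.
  L1 = 0: L2 entries (in reading order) 1, 3, 0, 4, 2 — all 5 distinct ✓
  L1 = 1: L2 entries (in reading order) 3, 4, 2, 0, 1 — all 5 distinct ✓
  L1 = 2: L2 entries (in reading order) 4, 0, 1, 2, 3 — all 5 distinct ✓
  L1 = 3: L2 entries (in reading order) 2, 1, 4, 3, 0 — all 5 distinct ✓
  L1 = 4: L2 entries (in reading order) 0, 2, 3, 1, 4 — all 5 distinct ✓
Every symbol of L1 meets every symbol of L2 exactly once, so all 25 pairs are distinct (25 of 25).
Conclusion: YES.

YES


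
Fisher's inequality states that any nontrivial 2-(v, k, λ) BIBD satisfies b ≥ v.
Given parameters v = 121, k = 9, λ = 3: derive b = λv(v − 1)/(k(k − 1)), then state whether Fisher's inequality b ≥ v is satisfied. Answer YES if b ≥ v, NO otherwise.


b = λv(v − 1)/(k(k − 1)) = 3·121·120/(9·8) = 43560/72 = 605.
Compare with v = 121: b ≥ v, so Fisher's inequality holds.

YES


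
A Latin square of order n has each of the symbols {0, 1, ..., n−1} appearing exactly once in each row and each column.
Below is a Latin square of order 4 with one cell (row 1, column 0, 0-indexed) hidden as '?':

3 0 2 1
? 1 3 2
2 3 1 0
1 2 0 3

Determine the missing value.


Row 1 contains symbols [1, 2, 3] — missing [0].
Column 0 contains symbols [1, 2, 3] — missing [0].
The missing symbol must appear in both missing sets; intersection = [0].
Therefore the hidden value is 0.

Missing value = 0.


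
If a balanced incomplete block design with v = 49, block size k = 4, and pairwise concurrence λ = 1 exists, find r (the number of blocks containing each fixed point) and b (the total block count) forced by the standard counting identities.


Any 2-(v, k, λ) BIBD satisfies two necessary conditions:
  (i)  Each point sits in r blocks, and counting incidences through any fixed point gives r(k − 1) = λ(v − 1), so r = λ(v − 1)/(k − 1).
  (ii) Total incidences bk = vr, so b = vr/k.
Step 1: r = λ(v − 1)/(k − 1) = 1·(49 − 1)/(4 − 1) = 1·48/3 = 48/3 = 16.
Step 2: b = vr/k = 49·16/4 = 784/4 = 196.
Check integrality: r = 16 ∈ Z ✓, b = 196 ∈ Z ✓.
(These identities are necessary conditions: they determine r and b for any design with these parameters, but do not by themselves prove that one exists.)

r = 16, b = 196.


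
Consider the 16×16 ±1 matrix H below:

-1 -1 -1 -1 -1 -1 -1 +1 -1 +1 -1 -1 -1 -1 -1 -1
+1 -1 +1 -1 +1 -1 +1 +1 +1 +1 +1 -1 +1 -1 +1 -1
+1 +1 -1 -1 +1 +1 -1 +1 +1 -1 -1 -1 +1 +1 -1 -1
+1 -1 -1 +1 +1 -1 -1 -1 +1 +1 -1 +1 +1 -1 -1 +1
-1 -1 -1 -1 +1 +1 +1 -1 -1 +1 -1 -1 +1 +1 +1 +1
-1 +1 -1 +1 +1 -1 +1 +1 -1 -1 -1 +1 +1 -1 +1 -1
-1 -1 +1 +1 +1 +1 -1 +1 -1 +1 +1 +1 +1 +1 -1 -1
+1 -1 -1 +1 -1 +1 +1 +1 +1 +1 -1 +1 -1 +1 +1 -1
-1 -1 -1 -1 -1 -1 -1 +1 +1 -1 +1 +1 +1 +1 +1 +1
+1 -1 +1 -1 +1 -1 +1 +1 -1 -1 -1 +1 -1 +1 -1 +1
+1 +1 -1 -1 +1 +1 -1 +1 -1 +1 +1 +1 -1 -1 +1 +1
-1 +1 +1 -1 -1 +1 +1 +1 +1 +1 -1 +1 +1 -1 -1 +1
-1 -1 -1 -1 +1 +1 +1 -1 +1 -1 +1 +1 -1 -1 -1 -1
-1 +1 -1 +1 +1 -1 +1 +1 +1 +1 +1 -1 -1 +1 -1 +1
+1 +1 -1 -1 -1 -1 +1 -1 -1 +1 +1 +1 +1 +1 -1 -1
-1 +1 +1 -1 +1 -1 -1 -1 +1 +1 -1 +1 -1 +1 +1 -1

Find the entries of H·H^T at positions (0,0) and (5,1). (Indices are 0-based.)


Row 0 of H: [-1, -1, -1, -1, -1, -1, -1, 1, -1, 1, -1, -1, -1, -1, -1, -1].
Row 1 of H: [1, -1, 1, -1, 1, -1, 1, 1, 1, 1, 1, -1, 1, -1, 1, -1].
Row 5 of H: [-1, 1, -1, 1, 1, -1, 1, 1, -1, -1, -1, 1, 1, -1, 1, -1].
(H·H^T)[0][0] = Σ_j H[0][j]·H[0][j] = (-1)² + (-1)² + (-1)² + (-1)² + (-1)² + (-1)² + (-1)² + (1)² + (-1)² + (1)² + (-1)² + (-1)² + (-1)² + (-1)² + (-1)² + (-1)² = 1 + 1 + 1 + 1 + 1 + 1 + 1 + 1 + 1 + 1 + 1 + 1 + 1 + 1 + 1 + 1 = 16.
(H·H^T)[5][1] = Σ_j H[5][j]·H[1][j] = (-1)·(1) + (1)·(-1) + (-1)·(1) + (1)·(-1) + (1)·(1) + (-1)·(-1) + (1)·(1) + (1)·(1) + (-1)·(1) + (-1)·(1) + (-1)·(1) + (1)·(-1) + (1)·(1) + (-1)·(-1) + (1)·(1) + (-1)·(-1) = -1 + -1 + -1 + -1 + 1 + 1 + 1 + 1 + -1 + -1 + -1 + -1 + 1 + 1 + 1 + 1 = 0.
So rows 5 and 1 are orthogonal; the diagonal entry equals n = 16.

(0,0) entry = 16; (5,1) entry = 0.


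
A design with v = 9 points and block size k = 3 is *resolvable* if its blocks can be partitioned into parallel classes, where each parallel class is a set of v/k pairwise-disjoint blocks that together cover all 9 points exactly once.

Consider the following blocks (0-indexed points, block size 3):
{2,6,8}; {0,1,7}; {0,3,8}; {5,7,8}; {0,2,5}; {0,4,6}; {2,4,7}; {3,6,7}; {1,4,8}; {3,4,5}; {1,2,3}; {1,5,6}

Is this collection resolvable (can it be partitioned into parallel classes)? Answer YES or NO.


v = 9, block size k = 3, number of blocks = 12.
For resolvability, blocks must partition into parallel classes of size v/k = 3.
Total blocks must therefore be a multiple of 3: 12 = 3·4 + 0 ⇒ divisible ✓.
Greedy packing gives 4 candidate class(es). Each should be a full parallel class (size 3, covers all 9 points).
  Class 1 (3 blocks): {2,6,8}; {0,1,7}; {3,4,5}. Points covered: [0, 1, 2, 3, 4, 5, 6, 7, 8].
  Class 2 (3 blocks): {0,3,8}; {2,4,7}; {1,5,6}. Points covered: [0, 1, 2, 3, 4, 5, 6, 7, 8].
  Class 3 (3 blocks): {5,7,8}; {0,4,6}; {1,2,3}. Points covered: [0, 1, 2, 3, 4, 5, 6, 7, 8].
  Class 4 (3 blocks): {0,2,5}; {3,6,7}; {1,4,8}. Points covered: [0, 1, 2, 3, 4, 5, 6, 7, 8].
All classes full (size 3)? YES. All classes cover every point? YES.
Resolvable? YES.

YES


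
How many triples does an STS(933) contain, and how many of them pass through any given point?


An STS(v) is a 2-(v, 3, 1) BIBD: block size k = 3, λ = 1.
Replication: r(k − 1) = λ(v − 1) ⇒ r·2 = 933 − 1 = 932 ⇒ r = 466.
Block count: b = v(v − 1)/6 = 933·932/6 = 869556/6 = 144926.
(Check via bk = vr: 144926·3 = 434778 = 933·466 = 434778 ✓.)

r = 466, b = 144926.
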